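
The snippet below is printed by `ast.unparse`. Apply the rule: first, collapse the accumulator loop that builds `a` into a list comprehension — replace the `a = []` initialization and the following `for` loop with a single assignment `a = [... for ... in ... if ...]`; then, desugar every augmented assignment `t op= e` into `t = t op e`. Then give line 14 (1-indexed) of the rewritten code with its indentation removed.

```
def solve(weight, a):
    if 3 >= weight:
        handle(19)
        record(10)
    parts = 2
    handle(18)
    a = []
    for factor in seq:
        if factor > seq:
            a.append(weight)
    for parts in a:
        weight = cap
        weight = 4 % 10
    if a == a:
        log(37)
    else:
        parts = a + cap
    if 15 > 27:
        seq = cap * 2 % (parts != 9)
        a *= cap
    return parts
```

parts = a + cap

Transformed code:
def solve(weight, a):
    if 3 >= weight:
        handle(19)
        record(10)
    parts = 2
    handle(18)
    a = [weight for factor in seq if factor > seq]
    for parts in a:
        weight = cap
        weight = 4 % 10
    if a == a:
        log(37)
    else:
        parts = a + cap
    if 15 > 27:
        seq = cap * 2 % (parts != 9)
        a = a * cap
    return parts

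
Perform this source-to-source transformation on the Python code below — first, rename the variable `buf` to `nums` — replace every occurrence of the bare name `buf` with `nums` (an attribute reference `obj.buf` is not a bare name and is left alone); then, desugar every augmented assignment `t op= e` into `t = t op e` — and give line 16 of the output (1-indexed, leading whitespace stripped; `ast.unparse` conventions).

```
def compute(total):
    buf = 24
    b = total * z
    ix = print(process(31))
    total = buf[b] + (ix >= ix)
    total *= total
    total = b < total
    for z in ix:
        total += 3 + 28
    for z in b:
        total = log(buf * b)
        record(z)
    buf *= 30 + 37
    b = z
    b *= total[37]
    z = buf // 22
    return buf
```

Transformed code:
def compute(total):
    nums = 24
    b = total * z
    ix = print(process(31))
    total = nums[b] + (ix >= ix)
    total = total * total
    total = b < total
    for z in ix:
        total = total + (3 + 28)
    for z in b:
        total = log(nums * b)
        record(z)
    nums = nums * (30 + 37)
    b = z
    b = b * total[37]
    z = nums // 22
    return nums

z = nums // 22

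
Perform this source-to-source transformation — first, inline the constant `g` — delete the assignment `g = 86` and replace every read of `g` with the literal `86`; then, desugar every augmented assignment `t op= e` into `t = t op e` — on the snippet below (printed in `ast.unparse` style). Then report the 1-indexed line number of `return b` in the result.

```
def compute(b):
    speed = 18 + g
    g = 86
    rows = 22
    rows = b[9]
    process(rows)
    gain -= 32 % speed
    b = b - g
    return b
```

8

Transformed code:
def compute(b):
    speed = 18 + 86
    rows = 22
    rows = b[9]
    process(rows)
    gain = gain - 32 % speed
    b = b - 86
    return b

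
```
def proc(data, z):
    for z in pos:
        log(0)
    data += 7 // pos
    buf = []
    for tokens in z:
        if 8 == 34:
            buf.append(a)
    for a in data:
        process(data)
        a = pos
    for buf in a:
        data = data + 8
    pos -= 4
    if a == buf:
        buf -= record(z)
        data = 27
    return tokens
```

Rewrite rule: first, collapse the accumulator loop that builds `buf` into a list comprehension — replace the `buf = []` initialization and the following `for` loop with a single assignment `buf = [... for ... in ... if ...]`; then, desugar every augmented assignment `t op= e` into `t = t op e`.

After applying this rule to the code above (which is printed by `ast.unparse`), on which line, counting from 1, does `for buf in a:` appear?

Transformed code:
def proc(data, z):
    for z in pos:
        log(0)
    data = data + 7 // pos
    buf = [a for tokens in z if 8 == 34]
    for a in data:
        process(data)
        a = pos
    for buf in a:
        data = data + 8
    pos = pos - 4
    if a == buf:
        buf = buf - record(z)
        data = 27
    return tokens

9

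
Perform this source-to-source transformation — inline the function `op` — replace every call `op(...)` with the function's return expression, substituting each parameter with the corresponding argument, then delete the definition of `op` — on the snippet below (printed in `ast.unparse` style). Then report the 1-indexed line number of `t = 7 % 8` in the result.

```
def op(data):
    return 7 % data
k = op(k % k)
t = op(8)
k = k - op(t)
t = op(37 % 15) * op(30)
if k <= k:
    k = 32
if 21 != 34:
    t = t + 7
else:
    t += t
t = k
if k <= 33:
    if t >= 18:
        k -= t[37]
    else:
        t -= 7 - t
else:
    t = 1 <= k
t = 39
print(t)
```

2

Transformed code:
k = 7 % (k % k)
t = 7 % 8
k = k - 7 % t
t = 7 % (37 % 15) * (7 % 30)
if k <= k:
    k = 32
if 21 != 34:
    t = t + 7
else:
    t += t
t = k
if k <= 33:
    if t >= 18:
        k -= t[37]
    else:
        t -= 7 - t
else:
    t = 1 <= k
t = 39
print(t)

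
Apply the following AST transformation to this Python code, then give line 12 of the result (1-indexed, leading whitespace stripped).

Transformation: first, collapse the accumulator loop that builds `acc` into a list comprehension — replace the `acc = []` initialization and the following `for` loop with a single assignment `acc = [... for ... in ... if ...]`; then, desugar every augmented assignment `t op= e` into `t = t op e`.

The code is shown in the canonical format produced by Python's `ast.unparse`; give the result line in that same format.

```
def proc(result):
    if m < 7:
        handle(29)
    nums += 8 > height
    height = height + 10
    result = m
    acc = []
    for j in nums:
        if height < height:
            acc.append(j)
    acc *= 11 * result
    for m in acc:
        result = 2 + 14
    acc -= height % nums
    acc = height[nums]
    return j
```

Transformed code:
def proc(result):
    if m < 7:
        handle(29)
    nums = nums + (8 > height)
    height = height + 10
    result = m
    acc = [j for j in nums if height < height]
    acc = acc * (11 * result)
    for m in acc:
        result = 2 + 14
    acc = acc - height % nums
    acc = height[nums]
    return j

acc = height[nums]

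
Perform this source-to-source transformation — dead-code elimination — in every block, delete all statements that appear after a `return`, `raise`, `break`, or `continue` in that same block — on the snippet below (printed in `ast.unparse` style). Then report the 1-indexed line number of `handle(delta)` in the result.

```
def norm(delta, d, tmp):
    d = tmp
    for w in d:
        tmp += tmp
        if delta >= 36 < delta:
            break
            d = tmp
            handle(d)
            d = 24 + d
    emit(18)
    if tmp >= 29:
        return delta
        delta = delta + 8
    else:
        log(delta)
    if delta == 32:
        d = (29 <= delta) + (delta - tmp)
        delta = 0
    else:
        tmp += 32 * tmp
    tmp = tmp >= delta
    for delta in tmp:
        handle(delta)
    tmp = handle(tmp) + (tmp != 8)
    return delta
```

19

Transformed code:
def norm(delta, d, tmp):
    d = tmp
    for w in d:
        tmp += tmp
        if delta >= 36 < delta:
            break
    emit(18)
    if tmp >= 29:
        return delta
    else:
        log(delta)
    if delta == 32:
        d = (29 <= delta) + (delta - tmp)
        delta = 0
    else:
        tmp += 32 * tmp
    tmp = tmp >= delta
    for delta in tmp:
        handle(delta)
    tmp = handle(tmp) + (tmp != 8)
    return delta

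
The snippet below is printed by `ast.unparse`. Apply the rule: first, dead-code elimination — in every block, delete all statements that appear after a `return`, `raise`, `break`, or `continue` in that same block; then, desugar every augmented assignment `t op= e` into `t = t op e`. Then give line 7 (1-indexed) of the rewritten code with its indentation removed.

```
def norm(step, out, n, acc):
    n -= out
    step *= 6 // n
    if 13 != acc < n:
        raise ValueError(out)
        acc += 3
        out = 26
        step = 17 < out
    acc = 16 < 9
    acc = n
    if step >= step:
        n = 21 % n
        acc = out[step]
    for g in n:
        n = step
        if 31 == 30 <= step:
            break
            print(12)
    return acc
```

acc = n

Transformed code:
def norm(step, out, n, acc):
    n = n - out
    step = step * (6 // n)
    if 13 != acc < n:
        raise ValueError(out)
    acc = 16 < 9
    acc = n
    if step >= step:
        n = 21 % n
        acc = out[step]
    for g in n:
        n = step
        if 31 == 30 <= step:
            break
    return acc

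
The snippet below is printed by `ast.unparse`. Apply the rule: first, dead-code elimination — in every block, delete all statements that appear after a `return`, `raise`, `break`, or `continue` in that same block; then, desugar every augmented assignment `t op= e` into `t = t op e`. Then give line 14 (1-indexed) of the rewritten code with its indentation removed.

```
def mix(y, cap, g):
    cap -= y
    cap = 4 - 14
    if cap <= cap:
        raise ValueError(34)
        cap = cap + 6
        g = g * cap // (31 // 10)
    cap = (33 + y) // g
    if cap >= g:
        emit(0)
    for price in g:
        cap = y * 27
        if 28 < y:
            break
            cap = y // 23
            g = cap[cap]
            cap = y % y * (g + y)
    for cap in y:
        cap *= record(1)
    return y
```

Transformed code:
def mix(y, cap, g):
    cap = cap - y
    cap = 4 - 14
    if cap <= cap:
        raise ValueError(34)
    cap = (33 + y) // g
    if cap >= g:
        emit(0)
    for price in g:
        cap = y * 27
        if 28 < y:
            break
    for cap in y:
        cap = cap * record(1)
    return y

cap = cap * record(1)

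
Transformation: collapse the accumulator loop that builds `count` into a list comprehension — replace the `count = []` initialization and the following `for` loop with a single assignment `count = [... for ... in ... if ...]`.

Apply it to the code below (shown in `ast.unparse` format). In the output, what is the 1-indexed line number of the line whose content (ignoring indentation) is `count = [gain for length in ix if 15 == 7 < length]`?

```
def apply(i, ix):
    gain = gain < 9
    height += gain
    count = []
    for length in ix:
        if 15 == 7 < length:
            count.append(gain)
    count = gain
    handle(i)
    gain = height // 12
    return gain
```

Transformed code:
def apply(i, ix):
    gain = gain < 9
    height += gain
    count = [gain for length in ix if 15 == 7 < length]
    count = gain
    handle(i)
    gain = height // 12
    return gain

4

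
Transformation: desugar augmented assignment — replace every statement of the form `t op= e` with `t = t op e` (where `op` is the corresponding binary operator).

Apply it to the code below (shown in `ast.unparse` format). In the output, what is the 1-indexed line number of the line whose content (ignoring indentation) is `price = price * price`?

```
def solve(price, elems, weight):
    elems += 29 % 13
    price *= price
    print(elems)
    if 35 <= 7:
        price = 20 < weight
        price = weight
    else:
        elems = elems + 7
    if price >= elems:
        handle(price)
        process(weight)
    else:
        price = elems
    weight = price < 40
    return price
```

Transformed code:
def solve(price, elems, weight):
    elems = elems + 29 % 13
    price = price * price
    print(elems)
    if 35 <= 7:
        price = 20 < weight
        price = weight
    else:
        elems = elems + 7
    if price >= elems:
        handle(price)
        process(weight)
    else:
        price = elems
    weight = price < 40
    return price

3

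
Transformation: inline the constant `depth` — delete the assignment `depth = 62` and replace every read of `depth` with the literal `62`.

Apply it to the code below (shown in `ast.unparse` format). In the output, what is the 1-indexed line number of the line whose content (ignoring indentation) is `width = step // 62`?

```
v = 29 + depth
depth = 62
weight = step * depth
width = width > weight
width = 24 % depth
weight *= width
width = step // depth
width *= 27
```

Transformed code:
v = 29 + 62
weight = step * 62
width = width > weight
width = 24 % 62
weight *= width
width = step // 62
width *= 27

6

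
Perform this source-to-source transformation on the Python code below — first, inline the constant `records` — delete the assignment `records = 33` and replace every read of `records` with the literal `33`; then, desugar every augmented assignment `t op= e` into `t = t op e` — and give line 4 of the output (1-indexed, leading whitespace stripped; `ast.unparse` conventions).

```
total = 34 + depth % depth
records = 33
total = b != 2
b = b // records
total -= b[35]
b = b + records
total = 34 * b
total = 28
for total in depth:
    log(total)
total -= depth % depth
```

total = total - b[35]

Transformed code:
total = 34 + depth % depth
total = b != 2
b = b // 33
total = total - b[35]
b = b + 33
total = 34 * b
total = 28
for total in depth:
    log(total)
total = total - depth % depth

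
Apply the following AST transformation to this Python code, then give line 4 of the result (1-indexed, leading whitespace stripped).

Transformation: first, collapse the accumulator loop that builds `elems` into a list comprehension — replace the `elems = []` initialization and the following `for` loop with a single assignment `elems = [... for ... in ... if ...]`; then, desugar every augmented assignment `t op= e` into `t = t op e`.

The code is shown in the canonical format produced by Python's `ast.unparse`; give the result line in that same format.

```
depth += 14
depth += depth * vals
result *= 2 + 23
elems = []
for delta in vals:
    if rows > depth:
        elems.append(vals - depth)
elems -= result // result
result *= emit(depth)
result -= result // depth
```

Transformed code:
depth = depth + 14
depth = depth + depth * vals
result = result * (2 + 23)
elems = [vals - depth for delta in vals if rows > depth]
elems = elems - result // result
result = result * emit(depth)
result = result - result // depth

elems = [vals - depth for delta in vals if rows > depth]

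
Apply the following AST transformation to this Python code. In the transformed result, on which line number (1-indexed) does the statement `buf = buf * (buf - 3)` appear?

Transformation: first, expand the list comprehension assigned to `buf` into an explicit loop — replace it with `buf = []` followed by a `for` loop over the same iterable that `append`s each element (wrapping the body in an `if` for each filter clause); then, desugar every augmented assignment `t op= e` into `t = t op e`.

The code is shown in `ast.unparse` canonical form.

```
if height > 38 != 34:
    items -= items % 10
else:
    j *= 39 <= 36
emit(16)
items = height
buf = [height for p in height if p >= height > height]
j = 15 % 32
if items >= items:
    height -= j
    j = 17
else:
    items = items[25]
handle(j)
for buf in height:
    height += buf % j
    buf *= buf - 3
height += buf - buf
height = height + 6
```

Transformed code:
if height > 38 != 34:
    items = items - items % 10
else:
    j = j * (39 <= 36)
emit(16)
items = height
buf = []
for p in height:
    if p >= height > height:
        buf.append(height)
j = 15 % 32
if items >= items:
    height = height - j
    j = 17
else:
    items = items[25]
handle(j)
for buf in height:
    height = height + buf % j
    buf = buf * (buf - 3)
height = height + (buf - buf)
height = height + 6

20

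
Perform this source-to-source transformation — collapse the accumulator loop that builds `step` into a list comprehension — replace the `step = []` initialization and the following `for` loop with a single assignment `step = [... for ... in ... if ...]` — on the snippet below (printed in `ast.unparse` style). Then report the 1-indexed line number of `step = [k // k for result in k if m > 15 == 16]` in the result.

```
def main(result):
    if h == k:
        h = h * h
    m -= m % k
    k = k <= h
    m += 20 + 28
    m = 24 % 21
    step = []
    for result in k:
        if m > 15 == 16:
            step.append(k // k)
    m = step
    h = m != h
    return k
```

Transformed code:
def main(result):
    if h == k:
        h = h * h
    m -= m % k
    k = k <= h
    m += 20 + 28
    m = 24 % 21
    step = [k // k for result in k if m > 15 == 16]
    m = step
    h = m != h
    return k

8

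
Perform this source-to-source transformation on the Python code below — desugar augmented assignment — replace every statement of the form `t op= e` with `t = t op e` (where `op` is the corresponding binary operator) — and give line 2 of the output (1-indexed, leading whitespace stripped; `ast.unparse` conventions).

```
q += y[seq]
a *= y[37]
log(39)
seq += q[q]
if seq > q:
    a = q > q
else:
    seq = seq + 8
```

a = a * y[37]

Transformed code:
q = q + y[seq]
a = a * y[37]
log(39)
seq = seq + q[q]
if seq > q:
    a = q > q
else:
    seq = seq + 8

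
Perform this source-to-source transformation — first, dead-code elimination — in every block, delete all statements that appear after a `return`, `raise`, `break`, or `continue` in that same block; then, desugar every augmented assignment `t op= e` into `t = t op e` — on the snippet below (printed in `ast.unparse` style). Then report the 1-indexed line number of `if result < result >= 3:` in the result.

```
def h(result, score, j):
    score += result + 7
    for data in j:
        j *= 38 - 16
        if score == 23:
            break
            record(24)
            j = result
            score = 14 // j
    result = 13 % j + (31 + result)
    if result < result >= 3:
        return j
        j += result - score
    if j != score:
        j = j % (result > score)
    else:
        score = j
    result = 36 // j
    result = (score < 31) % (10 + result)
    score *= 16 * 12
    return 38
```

8

Transformed code:
def h(result, score, j):
    score = score + (result + 7)
    for data in j:
        j = j * (38 - 16)
        if score == 23:
            break
    result = 13 % j + (31 + result)
    if result < result >= 3:
        return j
    if j != score:
        j = j % (result > score)
    else:
        score = j
    result = 36 // j
    result = (score < 31) % (10 + result)
    score = score * (16 * 12)
    return 38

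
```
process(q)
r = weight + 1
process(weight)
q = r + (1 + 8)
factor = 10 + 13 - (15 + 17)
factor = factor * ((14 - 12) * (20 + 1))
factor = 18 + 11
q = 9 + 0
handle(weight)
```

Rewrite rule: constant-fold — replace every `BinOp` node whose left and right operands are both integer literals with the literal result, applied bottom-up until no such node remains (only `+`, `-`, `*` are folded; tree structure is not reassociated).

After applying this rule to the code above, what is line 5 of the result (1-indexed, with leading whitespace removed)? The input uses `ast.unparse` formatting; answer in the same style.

factor = -9

Transformed code:
process(q)
r = weight + 1
process(weight)
q = r + 9
factor = -9
factor = factor * 42
factor = 29
q = 9
handle(weight)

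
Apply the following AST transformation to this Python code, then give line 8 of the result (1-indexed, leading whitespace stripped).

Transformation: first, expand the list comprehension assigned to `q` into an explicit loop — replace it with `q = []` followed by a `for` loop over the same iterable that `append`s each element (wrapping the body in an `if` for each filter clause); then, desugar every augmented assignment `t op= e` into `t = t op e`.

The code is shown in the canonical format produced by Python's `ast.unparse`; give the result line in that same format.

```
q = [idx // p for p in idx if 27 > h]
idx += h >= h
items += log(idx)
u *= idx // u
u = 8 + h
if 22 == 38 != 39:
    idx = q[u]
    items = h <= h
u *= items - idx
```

u = 8 + h

Transformed code:
q = []
for p in idx:
    if 27 > h:
        q.append(idx // p)
idx = idx + (h >= h)
items = items + log(idx)
u = u * (idx // u)
u = 8 + h
if 22 == 38 != 39:
    idx = q[u]
    items = h <= h
u = u * (items - idx)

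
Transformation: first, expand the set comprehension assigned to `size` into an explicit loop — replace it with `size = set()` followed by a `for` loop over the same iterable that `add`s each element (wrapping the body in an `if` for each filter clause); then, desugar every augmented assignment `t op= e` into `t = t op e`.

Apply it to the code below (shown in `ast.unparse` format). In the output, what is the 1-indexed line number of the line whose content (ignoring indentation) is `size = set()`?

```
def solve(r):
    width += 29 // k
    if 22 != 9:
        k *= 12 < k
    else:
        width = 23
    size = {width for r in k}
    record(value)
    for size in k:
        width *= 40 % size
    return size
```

7

Transformed code:
def solve(r):
    width = width + 29 // k
    if 22 != 9:
        k = k * (12 < k)
    else:
        width = 23
    size = set()
    for r in k:
        size.add(width)
    record(value)
    for size in k:
        width = width * (40 % size)
    return size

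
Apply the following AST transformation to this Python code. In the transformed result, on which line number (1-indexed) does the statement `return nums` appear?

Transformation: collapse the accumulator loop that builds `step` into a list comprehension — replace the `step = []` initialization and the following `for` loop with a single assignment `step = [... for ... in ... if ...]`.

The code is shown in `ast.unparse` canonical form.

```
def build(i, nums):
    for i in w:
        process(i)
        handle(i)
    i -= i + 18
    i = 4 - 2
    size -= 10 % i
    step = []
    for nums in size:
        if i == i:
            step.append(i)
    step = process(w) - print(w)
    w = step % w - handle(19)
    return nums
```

Transformed code:
def build(i, nums):
    for i in w:
        process(i)
        handle(i)
    i -= i + 18
    i = 4 - 2
    size -= 10 % i
    step = [i for nums in size if i == i]
    step = process(w) - print(w)
    w = step % w - handle(19)
    return nums

11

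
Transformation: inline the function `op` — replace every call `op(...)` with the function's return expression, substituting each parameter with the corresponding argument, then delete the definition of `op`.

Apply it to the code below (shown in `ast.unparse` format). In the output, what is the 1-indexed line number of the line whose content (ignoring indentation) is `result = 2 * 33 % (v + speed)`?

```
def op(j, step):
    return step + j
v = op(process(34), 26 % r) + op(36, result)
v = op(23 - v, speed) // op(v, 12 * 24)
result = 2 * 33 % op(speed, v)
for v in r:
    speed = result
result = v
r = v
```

Transformed code:
v = 26 % r + process(34) + (result + 36)
v = (speed + (23 - v)) // (12 * 24 + v)
result = 2 * 33 % (v + speed)
for v in r:
    speed = result
result = v
r = v

3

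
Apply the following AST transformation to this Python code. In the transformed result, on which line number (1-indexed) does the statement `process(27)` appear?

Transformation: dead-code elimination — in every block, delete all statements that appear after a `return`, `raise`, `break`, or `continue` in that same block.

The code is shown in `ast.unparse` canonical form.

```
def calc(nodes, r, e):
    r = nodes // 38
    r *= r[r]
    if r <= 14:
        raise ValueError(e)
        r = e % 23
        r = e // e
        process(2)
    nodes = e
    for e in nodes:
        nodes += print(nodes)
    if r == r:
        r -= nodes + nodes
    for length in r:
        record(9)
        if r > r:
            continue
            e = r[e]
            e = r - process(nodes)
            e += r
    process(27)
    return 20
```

Transformed code:
def calc(nodes, r, e):
    r = nodes // 38
    r *= r[r]
    if r <= 14:
        raise ValueError(e)
    nodes = e
    for e in nodes:
        nodes += print(nodes)
    if r == r:
        r -= nodes + nodes
    for length in r:
        record(9)
        if r > r:
            continue
    process(27)
    return 20

15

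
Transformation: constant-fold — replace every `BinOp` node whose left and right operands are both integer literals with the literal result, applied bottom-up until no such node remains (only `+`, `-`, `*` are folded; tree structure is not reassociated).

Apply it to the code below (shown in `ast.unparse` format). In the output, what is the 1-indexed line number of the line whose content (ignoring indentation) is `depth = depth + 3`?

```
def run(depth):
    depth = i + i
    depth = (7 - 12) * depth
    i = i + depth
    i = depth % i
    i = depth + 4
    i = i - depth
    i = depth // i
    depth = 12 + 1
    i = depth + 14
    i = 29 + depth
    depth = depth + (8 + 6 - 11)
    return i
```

Transformed code:
def run(depth):
    depth = i + i
    depth = -5 * depth
    i = i + depth
    i = depth % i
    i = depth + 4
    i = i - depth
    i = depth // i
    depth = 13
    i = depth + 14
    i = 29 + depth
    depth = depth + 3
    return i

12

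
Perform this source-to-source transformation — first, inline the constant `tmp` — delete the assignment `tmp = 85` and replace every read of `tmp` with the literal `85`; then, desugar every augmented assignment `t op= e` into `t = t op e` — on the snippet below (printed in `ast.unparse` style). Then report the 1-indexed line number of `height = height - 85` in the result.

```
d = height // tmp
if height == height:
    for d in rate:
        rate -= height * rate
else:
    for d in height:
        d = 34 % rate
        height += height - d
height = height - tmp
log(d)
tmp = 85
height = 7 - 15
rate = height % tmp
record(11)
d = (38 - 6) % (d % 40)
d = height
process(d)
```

Transformed code:
d = height // 85
if height == height:
    for d in rate:
        rate = rate - height * rate
else:
    for d in height:
        d = 34 % rate
        height = height + (height - d)
height = height - 85
log(d)
height = 7 - 15
rate = height % 85
record(11)
d = (38 - 6) % (d % 40)
d = height
process(d)

9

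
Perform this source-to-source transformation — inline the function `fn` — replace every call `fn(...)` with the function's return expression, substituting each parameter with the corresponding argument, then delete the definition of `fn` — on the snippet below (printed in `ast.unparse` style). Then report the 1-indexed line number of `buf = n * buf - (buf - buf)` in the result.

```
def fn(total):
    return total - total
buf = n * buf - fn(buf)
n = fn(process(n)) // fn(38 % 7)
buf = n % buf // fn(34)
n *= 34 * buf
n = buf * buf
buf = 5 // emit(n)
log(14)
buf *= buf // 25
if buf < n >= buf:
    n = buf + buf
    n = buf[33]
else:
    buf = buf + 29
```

Transformed code:
buf = n * buf - (buf - buf)
n = (process(n) - process(n)) // (38 % 7 - 38 % 7)
buf = n % buf // (34 - 34)
n *= 34 * buf
n = buf * buf
buf = 5 // emit(n)
log(14)
buf *= buf // 25
if buf < n >= buf:
    n = buf + buf
    n = buf[33]
else:
    buf = buf + 29

1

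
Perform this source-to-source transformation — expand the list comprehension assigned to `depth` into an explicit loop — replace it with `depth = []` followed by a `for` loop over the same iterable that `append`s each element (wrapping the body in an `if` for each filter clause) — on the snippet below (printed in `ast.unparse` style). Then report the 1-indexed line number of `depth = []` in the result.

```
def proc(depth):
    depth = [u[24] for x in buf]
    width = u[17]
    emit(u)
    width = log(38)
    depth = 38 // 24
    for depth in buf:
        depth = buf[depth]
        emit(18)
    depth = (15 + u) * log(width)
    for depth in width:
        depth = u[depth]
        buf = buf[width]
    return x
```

2

Transformed code:
def proc(depth):
    depth = []
    for x in buf:
        depth.append(u[24])
    width = u[17]
    emit(u)
    width = log(38)
    depth = 38 // 24
    for depth in buf:
        depth = buf[depth]
        emit(18)
    depth = (15 + u) * log(width)
    for depth in width:
        depth = u[depth]
        buf = buf[width]
    return x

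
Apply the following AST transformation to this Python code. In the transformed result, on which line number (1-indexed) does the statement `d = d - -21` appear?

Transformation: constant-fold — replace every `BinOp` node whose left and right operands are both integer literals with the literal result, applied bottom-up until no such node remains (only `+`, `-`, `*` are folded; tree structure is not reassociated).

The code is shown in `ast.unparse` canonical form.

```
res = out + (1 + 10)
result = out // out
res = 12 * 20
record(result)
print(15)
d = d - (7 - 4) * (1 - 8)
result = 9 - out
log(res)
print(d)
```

6

Transformed code:
res = out + 11
result = out // out
res = 240
record(result)
print(15)
d = d - -21
result = 9 - out
log(res)
print(d)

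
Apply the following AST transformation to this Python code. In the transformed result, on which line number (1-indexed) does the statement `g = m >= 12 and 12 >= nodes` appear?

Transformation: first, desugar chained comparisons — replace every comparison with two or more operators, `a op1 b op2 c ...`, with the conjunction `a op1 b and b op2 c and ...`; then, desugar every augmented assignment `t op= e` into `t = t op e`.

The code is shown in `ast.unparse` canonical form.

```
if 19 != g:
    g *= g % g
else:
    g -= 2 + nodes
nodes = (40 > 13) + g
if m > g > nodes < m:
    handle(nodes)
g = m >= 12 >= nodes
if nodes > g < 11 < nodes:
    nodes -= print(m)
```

8

Transformed code:
if 19 != g:
    g = g * (g % g)
else:
    g = g - (2 + nodes)
nodes = (40 > 13) + g
if m > g and g > nodes and (nodes < m):
    handle(nodes)
g = m >= 12 and 12 >= nodes
if nodes > g and g < 11 and (11 < nodes):
    nodes = nodes - print(m)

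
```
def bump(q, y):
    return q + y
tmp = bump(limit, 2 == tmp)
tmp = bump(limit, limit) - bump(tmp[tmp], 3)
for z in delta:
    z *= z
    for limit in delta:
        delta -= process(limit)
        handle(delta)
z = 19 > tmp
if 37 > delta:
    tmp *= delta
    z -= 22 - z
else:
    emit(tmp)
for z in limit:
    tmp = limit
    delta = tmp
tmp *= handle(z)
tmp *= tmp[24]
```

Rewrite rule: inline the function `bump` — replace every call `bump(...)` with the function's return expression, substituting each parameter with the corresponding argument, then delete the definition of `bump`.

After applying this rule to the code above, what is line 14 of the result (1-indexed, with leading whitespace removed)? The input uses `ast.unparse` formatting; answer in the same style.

for z in limit:

Transformed code:
tmp = limit + (2 == tmp)
tmp = limit + limit - (tmp[tmp] + 3)
for z in delta:
    z *= z
    for limit in delta:
        delta -= process(limit)
        handle(delta)
z = 19 > tmp
if 37 > delta:
    tmp *= delta
    z -= 22 - z
else:
    emit(tmp)
for z in limit:
    tmp = limit
    delta = tmp
tmp *= handle(z)
tmp *= tmp[24]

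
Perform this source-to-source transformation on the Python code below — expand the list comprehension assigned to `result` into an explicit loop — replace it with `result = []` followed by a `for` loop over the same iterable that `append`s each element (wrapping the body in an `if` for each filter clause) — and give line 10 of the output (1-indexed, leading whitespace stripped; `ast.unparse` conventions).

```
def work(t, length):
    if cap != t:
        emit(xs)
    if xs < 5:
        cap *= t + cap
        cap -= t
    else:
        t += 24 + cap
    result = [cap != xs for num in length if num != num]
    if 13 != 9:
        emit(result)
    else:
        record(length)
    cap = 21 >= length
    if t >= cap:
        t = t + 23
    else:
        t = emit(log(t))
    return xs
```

for num in length:

Transformed code:
def work(t, length):
    if cap != t:
        emit(xs)
    if xs < 5:
        cap *= t + cap
        cap -= t
    else:
        t += 24 + cap
    result = []
    for num in length:
        if num != num:
            result.append(cap != xs)
    if 13 != 9:
        emit(result)
    else:
        record(length)
    cap = 21 >= length
    if t >= cap:
        t = t + 23
    else:
        t = emit(log(t))
    return xs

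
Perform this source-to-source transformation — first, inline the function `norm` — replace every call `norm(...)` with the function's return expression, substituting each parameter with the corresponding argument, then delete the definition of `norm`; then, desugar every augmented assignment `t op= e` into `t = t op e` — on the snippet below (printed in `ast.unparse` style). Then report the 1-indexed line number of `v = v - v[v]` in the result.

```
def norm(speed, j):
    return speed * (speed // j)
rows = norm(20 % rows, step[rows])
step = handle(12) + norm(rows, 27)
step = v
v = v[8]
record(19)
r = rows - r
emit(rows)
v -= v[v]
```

8

Transformed code:
rows = 20 % rows * (20 % rows // step[rows])
step = handle(12) + rows * (rows // 27)
step = v
v = v[8]
record(19)
r = rows - r
emit(rows)
v = v - v[v]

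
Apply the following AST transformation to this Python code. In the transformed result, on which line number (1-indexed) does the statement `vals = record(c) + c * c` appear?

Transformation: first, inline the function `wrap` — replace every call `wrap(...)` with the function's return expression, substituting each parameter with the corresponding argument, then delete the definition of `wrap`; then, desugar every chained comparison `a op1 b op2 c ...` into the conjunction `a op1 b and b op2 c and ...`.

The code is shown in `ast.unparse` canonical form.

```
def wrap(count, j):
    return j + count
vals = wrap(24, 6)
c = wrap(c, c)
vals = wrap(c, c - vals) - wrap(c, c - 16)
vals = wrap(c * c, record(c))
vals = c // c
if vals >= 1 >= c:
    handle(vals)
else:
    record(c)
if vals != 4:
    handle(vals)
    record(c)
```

Transformed code:
vals = 6 + 24
c = c + c
vals = c - vals + c - (c - 16 + c)
vals = record(c) + c * c
vals = c // c
if vals >= 1 and 1 >= c:
    handle(vals)
else:
    record(c)
if vals != 4:
    handle(vals)
    record(c)

4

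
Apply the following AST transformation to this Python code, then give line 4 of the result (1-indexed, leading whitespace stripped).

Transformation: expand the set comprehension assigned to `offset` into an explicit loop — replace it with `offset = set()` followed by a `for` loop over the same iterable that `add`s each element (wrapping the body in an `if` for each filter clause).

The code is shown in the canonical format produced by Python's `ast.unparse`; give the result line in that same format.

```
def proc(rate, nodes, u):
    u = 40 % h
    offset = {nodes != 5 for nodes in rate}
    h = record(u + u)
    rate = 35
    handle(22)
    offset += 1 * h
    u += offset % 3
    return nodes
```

Transformed code:
def proc(rate, nodes, u):
    u = 40 % h
    offset = set()
    for nodes in rate:
        offset.add(nodes != 5)
    h = record(u + u)
    rate = 35
    handle(22)
    offset += 1 * h
    u += offset % 3
    return nodes

for nodes in rate:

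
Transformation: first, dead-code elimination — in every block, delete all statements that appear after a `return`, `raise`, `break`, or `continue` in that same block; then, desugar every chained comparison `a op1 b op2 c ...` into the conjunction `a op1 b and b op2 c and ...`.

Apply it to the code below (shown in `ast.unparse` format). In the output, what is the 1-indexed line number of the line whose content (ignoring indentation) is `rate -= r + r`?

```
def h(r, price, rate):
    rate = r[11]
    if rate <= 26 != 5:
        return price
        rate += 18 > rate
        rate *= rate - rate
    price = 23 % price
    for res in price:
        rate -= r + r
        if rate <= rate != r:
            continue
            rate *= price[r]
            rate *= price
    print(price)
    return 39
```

Transformed code:
def h(r, price, rate):
    rate = r[11]
    if rate <= 26 and 26 != 5:
        return price
    price = 23 % price
    for res in price:
        rate -= r + r
        if rate <= rate and rate != r:
            continue
    print(price)
    return 39

7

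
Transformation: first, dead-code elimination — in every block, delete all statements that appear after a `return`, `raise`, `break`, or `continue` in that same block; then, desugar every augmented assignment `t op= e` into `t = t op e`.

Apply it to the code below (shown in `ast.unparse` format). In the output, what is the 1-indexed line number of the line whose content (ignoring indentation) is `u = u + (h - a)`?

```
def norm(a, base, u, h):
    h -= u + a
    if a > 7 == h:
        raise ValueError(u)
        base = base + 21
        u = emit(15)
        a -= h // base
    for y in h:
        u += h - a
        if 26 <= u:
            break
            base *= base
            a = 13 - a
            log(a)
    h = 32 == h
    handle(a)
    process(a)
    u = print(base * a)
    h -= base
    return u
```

6

Transformed code:
def norm(a, base, u, h):
    h = h - (u + a)
    if a > 7 == h:
        raise ValueError(u)
    for y in h:
        u = u + (h - a)
        if 26 <= u:
            break
    h = 32 == h
    handle(a)
    process(a)
    u = print(base * a)
    h = h - base
    return u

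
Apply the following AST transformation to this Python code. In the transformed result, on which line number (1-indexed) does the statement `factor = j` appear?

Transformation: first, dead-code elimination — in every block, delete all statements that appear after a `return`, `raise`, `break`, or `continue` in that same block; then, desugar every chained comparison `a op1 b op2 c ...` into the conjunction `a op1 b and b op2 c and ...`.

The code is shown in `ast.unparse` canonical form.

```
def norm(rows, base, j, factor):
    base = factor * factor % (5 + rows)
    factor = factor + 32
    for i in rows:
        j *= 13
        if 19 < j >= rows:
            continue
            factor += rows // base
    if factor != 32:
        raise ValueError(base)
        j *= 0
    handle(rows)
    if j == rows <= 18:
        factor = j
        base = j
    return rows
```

12

Transformed code:
def norm(rows, base, j, factor):
    base = factor * factor % (5 + rows)
    factor = factor + 32
    for i in rows:
        j *= 13
        if 19 < j and j >= rows:
            continue
    if factor != 32:
        raise ValueError(base)
    handle(rows)
    if j == rows and rows <= 18:
        factor = j
        base = j
    return rows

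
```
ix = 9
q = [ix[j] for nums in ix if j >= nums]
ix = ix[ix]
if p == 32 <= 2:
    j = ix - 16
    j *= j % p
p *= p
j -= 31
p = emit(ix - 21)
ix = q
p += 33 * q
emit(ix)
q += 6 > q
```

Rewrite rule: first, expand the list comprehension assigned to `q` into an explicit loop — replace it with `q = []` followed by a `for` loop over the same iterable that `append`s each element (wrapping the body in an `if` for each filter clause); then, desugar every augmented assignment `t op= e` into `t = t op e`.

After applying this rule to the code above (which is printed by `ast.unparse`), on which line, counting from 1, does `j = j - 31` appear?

Transformed code:
ix = 9
q = []
for nums in ix:
    if j >= nums:
        q.append(ix[j])
ix = ix[ix]
if p == 32 <= 2:
    j = ix - 16
    j = j * (j % p)
p = p * p
j = j - 31
p = emit(ix - 21)
ix = q
p = p + 33 * q
emit(ix)
q = q + (6 > q)

11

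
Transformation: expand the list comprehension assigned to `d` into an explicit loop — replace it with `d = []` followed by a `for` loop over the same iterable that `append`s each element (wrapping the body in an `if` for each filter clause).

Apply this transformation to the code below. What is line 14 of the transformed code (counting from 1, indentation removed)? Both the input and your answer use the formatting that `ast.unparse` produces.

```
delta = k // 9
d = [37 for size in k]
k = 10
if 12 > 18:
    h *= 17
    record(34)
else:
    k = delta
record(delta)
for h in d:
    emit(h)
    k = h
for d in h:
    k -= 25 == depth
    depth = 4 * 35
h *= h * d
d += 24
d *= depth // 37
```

k = h

Transformed code:
delta = k // 9
d = []
for size in k:
    d.append(37)
k = 10
if 12 > 18:
    h *= 17
    record(34)
else:
    k = delta
record(delta)
for h in d:
    emit(h)
    k = h
for d in h:
    k -= 25 == depth
    depth = 4 * 35
h *= h * d
d += 24
d *= depth // 37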